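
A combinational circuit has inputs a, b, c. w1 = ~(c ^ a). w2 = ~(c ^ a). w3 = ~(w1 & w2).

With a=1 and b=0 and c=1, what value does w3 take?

w1 = ~(1 ^ 1) = 1
w2 = ~(1 ^ 1) = 1
w3 = ~(1 & 1) = 0

0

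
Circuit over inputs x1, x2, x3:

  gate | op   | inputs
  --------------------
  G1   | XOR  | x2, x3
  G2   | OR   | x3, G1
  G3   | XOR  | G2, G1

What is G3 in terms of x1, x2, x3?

(x3 OR (x2 XOR x3)) XOR (x2 XOR x3)

G1 = x2 XOR x3
G2 = x3 OR G1 = x3 OR (x2 XOR x3)
G3 = G2 XOR G1 = (x3 OR (x2 XOR x3)) XOR (x2 XOR x3)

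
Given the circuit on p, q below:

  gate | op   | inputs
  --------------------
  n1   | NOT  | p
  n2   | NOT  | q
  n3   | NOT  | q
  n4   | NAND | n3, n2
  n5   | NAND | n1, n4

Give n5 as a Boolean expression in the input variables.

n1 = NOT p
n2 = NOT q
n3 = NOT q
n4 = n3 NAND n2 = NOT q NAND NOT q
n5 = n1 NAND n4 = NOT p NAND (NOT q NAND NOT q)

NOT p NAND (NOT q NAND NOT q)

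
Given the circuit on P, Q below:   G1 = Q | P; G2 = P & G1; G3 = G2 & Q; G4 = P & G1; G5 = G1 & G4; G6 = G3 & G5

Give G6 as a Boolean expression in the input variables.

G1 = Q | P
G2 = P & G1 = P & (Q | P)
G3 = G2 & Q = (P & (Q | P)) & Q
G4 = P & G1 = P & (Q | P)
G5 = G1 & G4 = (Q | P) & (P & (Q | P))
G6 = G3 & G5 = ((P & (Q | P)) & Q) & ((Q | P) & (P & (Q | P)))

((P & (Q | P)) & Q) & ((Q | P) & (P & (Q | P)))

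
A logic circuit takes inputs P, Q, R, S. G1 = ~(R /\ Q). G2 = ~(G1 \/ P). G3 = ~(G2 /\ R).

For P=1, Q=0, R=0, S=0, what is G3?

1

G1 = ~(0 /\ 0) = 1
G2 = ~(1 \/ 1) = 0
G3 = ~(0 /\ 0) = 1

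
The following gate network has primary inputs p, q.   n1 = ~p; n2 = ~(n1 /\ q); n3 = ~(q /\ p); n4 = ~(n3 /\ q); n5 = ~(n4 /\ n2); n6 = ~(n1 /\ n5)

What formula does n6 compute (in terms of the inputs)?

~(~p /\ (~((~((~(q /\ p)) /\ q)) /\ (~(~p /\ q)))))

n1 = ~p
n2 = ~(n1 /\ q) = ~(~p /\ q)
n3 = ~(q /\ p)
n4 = ~(n3 /\ q) = ~((~(q /\ p)) /\ q)
n5 = ~(n4 /\ n2) = ~((~((~(q /\ p)) /\ q)) /\ (~(~p /\ q)))
n6 = ~(n1 /\ n5) = ~(~p /\ (~((~((~(q /\ p)) /\ q)) /\ (~(~p /\ q)))))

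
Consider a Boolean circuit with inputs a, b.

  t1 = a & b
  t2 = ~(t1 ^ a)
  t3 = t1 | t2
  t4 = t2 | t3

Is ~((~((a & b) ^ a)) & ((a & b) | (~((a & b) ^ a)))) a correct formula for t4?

No

t1 = a & b
t2 = ~(t1 ^ a) = ~((a & b) ^ a)
t3 = t1 | t2 = (a & b) | (~((a & b) ^ a))
t4 = t2 | t3 = (~((a & b) ^ a)) | ((a & b) | (~((a & b) ^ a)))
At a=0, b=0: circuit gives 1, formula gives 0.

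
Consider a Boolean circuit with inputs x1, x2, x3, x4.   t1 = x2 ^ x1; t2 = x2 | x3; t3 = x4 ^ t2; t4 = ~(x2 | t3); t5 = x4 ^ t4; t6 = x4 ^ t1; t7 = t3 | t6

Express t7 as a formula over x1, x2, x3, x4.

t1 = x2 ^ x1
t2 = x2 | x3
t3 = x4 ^ t2 = x4 ^ (x2 | x3)
t6 = x4 ^ t1 = x4 ^ (x2 ^ x1)
t7 = t3 | t6 = (x4 ^ (x2 | x3)) | (x4 ^ (x2 ^ x1))

(x4 ^ (x2 | x3)) | (x4 ^ (x2 ^ x1))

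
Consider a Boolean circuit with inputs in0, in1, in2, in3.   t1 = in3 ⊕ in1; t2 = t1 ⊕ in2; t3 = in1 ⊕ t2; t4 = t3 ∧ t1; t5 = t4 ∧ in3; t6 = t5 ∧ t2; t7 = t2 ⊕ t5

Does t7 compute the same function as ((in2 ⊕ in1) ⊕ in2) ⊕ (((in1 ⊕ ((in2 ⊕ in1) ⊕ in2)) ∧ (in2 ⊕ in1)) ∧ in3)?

No

t1 = in3 ⊕ in1
t2 = t1 ⊕ in2 = (in3 ⊕ in1) ⊕ in2
t3 = in1 ⊕ t2 = in1 ⊕ ((in3 ⊕ in1) ⊕ in2)
t4 = t3 ∧ t1 = (in1 ⊕ ((in3 ⊕ in1) ⊕ in2)) ∧ (in3 ⊕ in1)
t5 = t4 ∧ in3 = ((in1 ⊕ ((in3 ⊕ in1) ⊕ in2)) ∧ (in3 ⊕ in1)) ∧ in3
t7 = t2 ⊕ t5 = ((in3 ⊕ in1) ⊕ in2) ⊕ (((in1 ⊕ ((in3 ⊕ in1) ⊕ in2)) ∧ (in3 ⊕ in1)) ∧ in3)
At in0=0, in1=0, in2=1, in3=0: circuit gives 1, formula gives 0.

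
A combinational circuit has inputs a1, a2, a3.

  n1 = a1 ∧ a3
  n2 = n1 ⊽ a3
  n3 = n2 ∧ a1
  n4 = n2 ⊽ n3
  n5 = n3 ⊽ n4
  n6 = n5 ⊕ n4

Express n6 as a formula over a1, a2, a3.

n1 = a1 ∧ a3
n2 = n1 ⊽ a3 = (a1 ∧ a3) ⊽ a3
n3 = n2 ∧ a1 = ((a1 ∧ a3) ⊽ a3) ∧ a1
n4 = n2 ⊽ n3 = ((a1 ∧ a3) ⊽ a3) ⊽ (((a1 ∧ a3) ⊽ a3) ∧ a1)
n5 = n3 ⊽ n4 = (((a1 ∧ a3) ⊽ a3) ∧ a1) ⊽ (((a1 ∧ a3) ⊽ a3) ⊽ (((a1 ∧ a3) ⊽ a3) ∧ a1))
n6 = n5 ⊕ n4 = ((((a1 ∧ a3) ⊽ a3) ∧ a1) ⊽ (((a1 ∧ a3) ⊽ a3) ⊽ (((a1 ∧ a3) ⊽ a3) ∧ a1))) ⊕ (((a1 ∧ a3) ⊽ a3) ⊽ (((a1 ∧ a3) ⊽ a3) ∧ a1))

((((a1 ∧ a3) ⊽ a3) ∧ a1) ⊽ (((a1 ∧ a3) ⊽ a3) ⊽ (((a1 ∧ a3) ⊽ a3) ∧ a1))) ⊕ (((a1 ∧ a3) ⊽ a3) ⊽ (((a1 ∧ a3) ⊽ a3) ∧ a1))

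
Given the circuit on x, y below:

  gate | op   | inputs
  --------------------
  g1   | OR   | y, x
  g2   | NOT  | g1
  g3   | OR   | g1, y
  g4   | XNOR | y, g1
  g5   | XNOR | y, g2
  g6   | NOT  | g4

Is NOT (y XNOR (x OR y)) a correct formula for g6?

g1 = y OR x
g4 = y XNOR g1 = y XNOR (y OR x)
g6 = NOT g4 = NOT (y XNOR (y OR x))
At x=0, y=0: circuit gives 0, formula gives 0.
At x=1, y=0: circuit gives 1, formula gives 1.
Agrees on all 4 inputs.

Yes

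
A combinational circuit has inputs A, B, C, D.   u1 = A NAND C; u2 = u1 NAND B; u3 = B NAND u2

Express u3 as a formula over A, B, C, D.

B NAND ((A NAND C) NAND B)

u1 = A NAND C
u2 = u1 NAND B = (A NAND C) NAND B
u3 = B NAND u2 = B NAND ((A NAND C) NAND B)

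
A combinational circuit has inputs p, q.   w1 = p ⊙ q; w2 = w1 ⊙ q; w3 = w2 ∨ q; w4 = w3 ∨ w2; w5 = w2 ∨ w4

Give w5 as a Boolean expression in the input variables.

w1 = p ⊙ q
w2 = w1 ⊙ q = (p ⊙ q) ⊙ q
w3 = w2 ∨ q = ((p ⊙ q) ⊙ q) ∨ q
w4 = w3 ∨ w2 = (((p ⊙ q) ⊙ q) ∨ q) ∨ ((p ⊙ q) ⊙ q)
w5 = w2 ∨ w4 = ((p ⊙ q) ⊙ q) ∨ ((((p ⊙ q) ⊙ q) ∨ q) ∨ ((p ⊙ q) ⊙ q))

((p ⊙ q) ⊙ q) ∨ ((((p ⊙ q) ⊙ q) ∨ q) ∨ ((p ⊙ q) ⊙ q))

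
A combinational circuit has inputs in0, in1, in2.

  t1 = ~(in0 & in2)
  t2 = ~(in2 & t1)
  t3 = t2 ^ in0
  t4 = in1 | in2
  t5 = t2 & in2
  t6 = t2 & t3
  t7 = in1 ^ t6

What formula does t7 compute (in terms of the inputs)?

t1 = ~(in0 & in2)
t2 = ~(in2 & t1) = ~(in2 & (~(in0 & in2)))
t3 = t2 ^ in0 = (~(in2 & (~(in0 & in2)))) ^ in0
t6 = t2 & t3 = (~(in2 & (~(in0 & in2)))) & ((~(in2 & (~(in0 & in2)))) ^ in0)
t7 = in1 ^ t6 = in1 ^ ((~(in2 & (~(in0 & in2)))) & ((~(in2 & (~(in0 & in2)))) ^ in0))

in1 ^ ((~(in2 & (~(in0 & in2)))) & ((~(in2 & (~(in0 & in2)))) ^ in0))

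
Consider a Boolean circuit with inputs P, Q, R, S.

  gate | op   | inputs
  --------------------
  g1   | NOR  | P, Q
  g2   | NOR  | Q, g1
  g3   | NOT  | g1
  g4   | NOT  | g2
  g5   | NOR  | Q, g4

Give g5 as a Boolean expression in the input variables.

Q NOR NOT (Q NOR (P NOR Q))

g1 = P NOR Q
g2 = Q NOR g1 = Q NOR (P NOR Q)
g4 = NOT g2 = NOT (Q NOR (P NOR Q))
g5 = Q NOR g4 = Q NOR NOT (Q NOR (P NOR Q))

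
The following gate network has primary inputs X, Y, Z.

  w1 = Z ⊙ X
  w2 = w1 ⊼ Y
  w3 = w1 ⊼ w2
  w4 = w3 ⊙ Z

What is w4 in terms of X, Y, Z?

w1 = Z ⊙ X
w2 = w1 ⊼ Y = (Z ⊙ X) ⊼ Y
w3 = w1 ⊼ w2 = (Z ⊙ X) ⊼ ((Z ⊙ X) ⊼ Y)
w4 = w3 ⊙ Z = ((Z ⊙ X) ⊼ ((Z ⊙ X) ⊼ Y)) ⊙ Z

((Z ⊙ X) ⊼ ((Z ⊙ X) ⊼ Y)) ⊙ Z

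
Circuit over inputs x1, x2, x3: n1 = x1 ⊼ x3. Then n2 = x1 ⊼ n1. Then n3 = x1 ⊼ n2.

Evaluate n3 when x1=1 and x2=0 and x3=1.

0

n1 = 1 ⊼ 1 = 0
n2 = 1 ⊼ 0 = 1
n3 = 1 ⊼ 1 = 0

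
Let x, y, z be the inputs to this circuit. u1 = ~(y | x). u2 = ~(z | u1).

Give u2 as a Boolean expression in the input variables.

u1 = ~(y | x)
u2 = ~(z | u1) = ~(z | (~(y | x)))

~(z | (~(y | x)))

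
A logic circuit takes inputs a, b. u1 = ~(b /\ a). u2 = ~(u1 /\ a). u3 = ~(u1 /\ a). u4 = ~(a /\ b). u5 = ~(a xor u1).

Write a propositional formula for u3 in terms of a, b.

~((~(b /\ a)) /\ a)

u1 = ~(b /\ a)
u3 = ~(u1 /\ a) = ~((~(b /\ a)) /\ a)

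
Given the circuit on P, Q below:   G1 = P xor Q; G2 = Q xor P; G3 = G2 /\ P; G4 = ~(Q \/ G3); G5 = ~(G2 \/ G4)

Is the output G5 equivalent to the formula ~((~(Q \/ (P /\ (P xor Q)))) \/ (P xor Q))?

Yes

G2 = Q xor P
G3 = G2 /\ P = (Q xor P) /\ P
G4 = ~(Q \/ G3) = ~(Q \/ ((Q xor P) /\ P))
G5 = ~(G2 \/ G4) = ~((Q xor P) \/ (~(Q \/ ((Q xor P) /\ P))))
At P=0, Q=0: circuit gives 0, formula gives 0.
At P=1, Q=1: circuit gives 1, formula gives 1.
Agrees on all 4 inputs.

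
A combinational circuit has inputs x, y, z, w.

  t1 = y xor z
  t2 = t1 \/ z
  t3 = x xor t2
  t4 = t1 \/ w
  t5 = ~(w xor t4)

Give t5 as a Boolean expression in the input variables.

t1 = y xor z
t4 = t1 \/ w = (y xor z) \/ w
t5 = ~(w xor t4) = ~(w xor ((y xor z) \/ w))

~(w xor ((y xor z) \/ w))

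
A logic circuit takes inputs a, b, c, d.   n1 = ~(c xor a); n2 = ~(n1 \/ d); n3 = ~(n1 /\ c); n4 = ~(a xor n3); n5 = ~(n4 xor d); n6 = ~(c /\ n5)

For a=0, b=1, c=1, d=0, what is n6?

0

n1 = ~(1 xor 0) = 0
n3 = ~(0 /\ 1) = 1
n4 = ~(0 xor 1) = 0
n5 = ~(0 xor 0) = 1
n6 = ~(1 /\ 1) = 0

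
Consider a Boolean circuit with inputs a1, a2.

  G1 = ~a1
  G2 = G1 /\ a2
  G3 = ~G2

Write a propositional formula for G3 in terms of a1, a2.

G1 = ~a1
G2 = G1 /\ a2 = ~a1 /\ a2
G3 = ~G2 = ~(~a1 /\ a2)

~(~a1 /\ a2)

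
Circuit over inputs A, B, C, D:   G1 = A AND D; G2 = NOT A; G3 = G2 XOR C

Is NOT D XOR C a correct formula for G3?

No

G2 = NOT A
G3 = G2 XOR C = NOT A XOR C
At A=0, B=0, C=0, D=1: circuit gives 1, formula gives 0.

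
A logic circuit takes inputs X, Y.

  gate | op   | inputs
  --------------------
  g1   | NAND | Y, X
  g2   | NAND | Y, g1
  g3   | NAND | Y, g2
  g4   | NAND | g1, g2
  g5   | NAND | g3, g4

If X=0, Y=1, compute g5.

g1 = 1 NAND 0 = 1
g2 = 1 NAND 1 = 0
g3 = 1 NAND 0 = 1
g4 = 1 NAND 0 = 1
g5 = 1 NAND 1 = 0

0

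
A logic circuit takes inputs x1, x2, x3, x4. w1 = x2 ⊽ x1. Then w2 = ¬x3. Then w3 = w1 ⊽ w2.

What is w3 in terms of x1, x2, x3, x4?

(x2 ⊽ x1) ⊽ ¬x3

w1 = x2 ⊽ x1
w2 = ¬x3
w3 = w1 ⊽ w2 = (x2 ⊽ x1) ⊽ ¬x3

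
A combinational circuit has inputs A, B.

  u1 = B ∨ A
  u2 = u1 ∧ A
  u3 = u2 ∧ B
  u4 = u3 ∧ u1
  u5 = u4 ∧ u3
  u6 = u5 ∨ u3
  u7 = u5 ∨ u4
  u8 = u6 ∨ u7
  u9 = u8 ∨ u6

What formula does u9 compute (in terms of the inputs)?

(((((((B ∨ A) ∧ A) ∧ B) ∧ (B ∨ A)) ∧ (((B ∨ A) ∧ A) ∧ B)) ∨ (((B ∨ A) ∧ A) ∧ B)) ∨ ((((((B ∨ A) ∧ A) ∧ B) ∧ (B ∨ A)) ∧ (((B ∨ A) ∧ A) ∧ B)) ∨ ((((B ∨ A) ∧ A) ∧ B) ∧ (B ∨ A)))) ∨ ((((((B ∨ A) ∧ A) ∧ B) ∧ (B ∨ A)) ∧ (((B ∨ A) ∧ A) ∧ B)) ∨ (((B ∨ A) ∧ A) ∧ B))

u1 = B ∨ A
u2 = u1 ∧ A = (B ∨ A) ∧ A
u3 = u2 ∧ B = ((B ∨ A) ∧ A) ∧ B
u4 = u3 ∧ u1 = (((B ∨ A) ∧ A) ∧ B) ∧ (B ∨ A)
u5 = u4 ∧ u3 = ((((B ∨ A) ∧ A) ∧ B) ∧ (B ∨ A)) ∧ (((B ∨ A) ∧ A) ∧ B)
u6 = u5 ∨ u3 = (((((B ∨ A) ∧ A) ∧ B) ∧ (B ∨ A)) ∧ (((B ∨ A) ∧ A) ∧ B)) ∨ (((B ∨ A) ∧ A) ∧ B)
u7 = u5 ∨ u4 = (((((B ∨ A) ∧ A) ∧ B) ∧ (B ∨ A)) ∧ (((B ∨ A) ∧ A) ∧ B)) ∨ ((((B ∨ A) ∧ A) ∧ B) ∧ (B ∨ A))
u8 = u6 ∨ u7 = ((((((B ∨ A) ∧ A) ∧ B) ∧ (B ∨ A)) ∧ (((B ∨ A) ∧ A) ∧ B)) ∨ (((B ∨ A) ∧ A) ∧ B)) ∨ ((((((B ∨ A) ∧ A) ∧ B) ∧ (B ∨ A)) ∧ (((B ∨ A) ∧ A) ∧ B)) ∨ ((((B ∨ A) ∧ A) ∧ B) ∧ (B ∨ A)))
u9 = u8 ∨ u6 = (((((((B ∨ A) ∧ A) ∧ B) ∧ (B ∨ A)) ∧ (((B ∨ A) ∧ A) ∧ B)) ∨ (((B ∨ A) ∧ A) ∧ B)) ∨ ((((((B ∨ A) ∧ A) ∧ B) ∧ (B ∨ A)) ∧ (((B ∨ A) ∧ A) ∧ B)) ∨ ((((B ∨ A) ∧ A) ∧ B) ∧ (B ∨ A)))) ∨ ((((((B ∨ A) ∧ A) ∧ B) ∧ (B ∨ A)) ∧ (((B ∨ A) ∧ A) ∧ B)) ∨ (((B ∨ A) ∧ A) ∧ B))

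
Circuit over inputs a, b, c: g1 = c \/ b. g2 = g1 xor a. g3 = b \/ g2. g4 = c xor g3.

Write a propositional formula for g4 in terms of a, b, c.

c xor (b \/ ((c \/ b) xor a))

g1 = c \/ b
g2 = g1 xor a = (c \/ b) xor a
g3 = b \/ g2 = b \/ ((c \/ b) xor a)
g4 = c xor g3 = c xor (b \/ ((c \/ b) xor a))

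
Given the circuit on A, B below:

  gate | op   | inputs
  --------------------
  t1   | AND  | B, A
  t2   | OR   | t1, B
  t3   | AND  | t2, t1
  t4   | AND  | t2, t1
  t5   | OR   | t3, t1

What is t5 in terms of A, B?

(((B AND A) OR B) AND (B AND A)) OR (B AND A)

t1 = B AND A
t2 = t1 OR B = (B AND A) OR B
t3 = t2 AND t1 = ((B AND A) OR B) AND (B AND A)
t5 = t3 OR t1 = (((B AND A) OR B) AND (B AND A)) OR (B AND A)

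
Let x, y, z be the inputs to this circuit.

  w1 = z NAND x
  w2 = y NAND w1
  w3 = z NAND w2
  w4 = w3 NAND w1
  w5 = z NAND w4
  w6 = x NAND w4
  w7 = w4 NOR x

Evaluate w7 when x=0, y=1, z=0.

w1 = 0 NAND 0 = 1
w2 = 1 NAND 1 = 0
w3 = 0 NAND 0 = 1
w4 = 1 NAND 1 = 0
w7 = 0 NOR 0 = 1

1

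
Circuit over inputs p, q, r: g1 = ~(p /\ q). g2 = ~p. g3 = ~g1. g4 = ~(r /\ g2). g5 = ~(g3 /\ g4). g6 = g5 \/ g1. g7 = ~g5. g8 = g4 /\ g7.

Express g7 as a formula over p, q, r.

~(~(~(~(p /\ q)) /\ (~(r /\ ~p))))

g1 = ~(p /\ q)
g2 = ~p
g3 = ~g1 = ~(~(p /\ q))
g4 = ~(r /\ g2) = ~(r /\ ~p)
g5 = ~(g3 /\ g4) = ~(~(~(p /\ q)) /\ (~(r /\ ~p)))
g7 = ~g5 = ~(~(~(~(p /\ q)) /\ (~(r /\ ~p))))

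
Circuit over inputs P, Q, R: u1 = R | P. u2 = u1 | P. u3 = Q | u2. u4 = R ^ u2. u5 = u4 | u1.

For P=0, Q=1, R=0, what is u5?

0

u1 = 0 | 0 = 0
u2 = 0 | 0 = 0
u4 = 0 ^ 0 = 0
u5 = 0 | 0 = 0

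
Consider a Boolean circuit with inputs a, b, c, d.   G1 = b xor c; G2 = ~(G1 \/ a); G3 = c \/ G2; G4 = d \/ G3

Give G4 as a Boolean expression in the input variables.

G1 = b xor c
G2 = ~(G1 \/ a) = ~((b xor c) \/ a)
G3 = c \/ G2 = c \/ (~((b xor c) \/ a))
G4 = d \/ G3 = d \/ (c \/ (~((b xor c) \/ a)))

d \/ (c \/ (~((b xor c) \/ a)))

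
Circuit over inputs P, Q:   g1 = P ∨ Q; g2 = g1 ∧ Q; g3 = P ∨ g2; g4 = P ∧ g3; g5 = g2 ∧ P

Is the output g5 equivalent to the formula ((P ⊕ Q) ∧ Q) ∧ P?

g1 = P ∨ Q
g2 = g1 ∧ Q = (P ∨ Q) ∧ Q
g5 = g2 ∧ P = ((P ∨ Q) ∧ Q) ∧ P
At P=1, Q=1: circuit gives 1, formula gives 0.

No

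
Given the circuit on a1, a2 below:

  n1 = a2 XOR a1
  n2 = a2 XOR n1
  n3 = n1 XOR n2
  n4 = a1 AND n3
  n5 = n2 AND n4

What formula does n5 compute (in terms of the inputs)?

n1 = a2 XOR a1
n2 = a2 XOR n1 = a2 XOR (a2 XOR a1)
n3 = n1 XOR n2 = (a2 XOR a1) XOR (a2 XOR (a2 XOR a1))
n4 = a1 AND n3 = a1 AND ((a2 XOR a1) XOR (a2 XOR (a2 XOR a1)))
n5 = n2 AND n4 = (a2 XOR (a2 XOR a1)) AND (a1 AND ((a2 XOR a1) XOR (a2 XOR (a2 XOR a1))))

(a2 XOR (a2 XOR a1)) AND (a1 AND ((a2 XOR a1) XOR (a2 XOR (a2 XOR a1))))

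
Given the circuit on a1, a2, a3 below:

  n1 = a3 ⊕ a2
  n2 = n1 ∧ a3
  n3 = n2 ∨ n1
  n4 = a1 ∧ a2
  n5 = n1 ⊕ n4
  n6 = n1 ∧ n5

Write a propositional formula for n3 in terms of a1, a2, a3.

n1 = a3 ⊕ a2
n2 = n1 ∧ a3 = (a3 ⊕ a2) ∧ a3
n3 = n2 ∨ n1 = ((a3 ⊕ a2) ∧ a3) ∨ (a3 ⊕ a2)

((a3 ⊕ a2) ∧ a3) ∨ (a3 ⊕ a2)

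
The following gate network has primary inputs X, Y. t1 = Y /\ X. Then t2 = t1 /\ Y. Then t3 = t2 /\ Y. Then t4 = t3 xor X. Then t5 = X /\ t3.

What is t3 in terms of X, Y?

t1 = Y /\ X
t2 = t1 /\ Y = (Y /\ X) /\ Y
t3 = t2 /\ Y = ((Y /\ X) /\ Y) /\ Y

((Y /\ X) /\ Y) /\ Y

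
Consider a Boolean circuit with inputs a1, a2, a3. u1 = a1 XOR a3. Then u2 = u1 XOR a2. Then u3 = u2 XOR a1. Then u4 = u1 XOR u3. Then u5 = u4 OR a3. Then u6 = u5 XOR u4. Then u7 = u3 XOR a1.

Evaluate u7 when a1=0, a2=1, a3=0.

1

u1 = 0 XOR 0 = 0
u2 = 0 XOR 1 = 1
u3 = 1 XOR 0 = 1
u7 = 1 XOR 0 = 1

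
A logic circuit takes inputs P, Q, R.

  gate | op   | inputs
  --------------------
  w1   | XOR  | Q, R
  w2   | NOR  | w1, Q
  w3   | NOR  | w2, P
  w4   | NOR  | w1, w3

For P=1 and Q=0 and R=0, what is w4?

w1 = 0 XOR 0 = 0
w2 = 0 NOR 0 = 1
w3 = 1 NOR 1 = 0
w4 = 0 NOR 0 = 1

1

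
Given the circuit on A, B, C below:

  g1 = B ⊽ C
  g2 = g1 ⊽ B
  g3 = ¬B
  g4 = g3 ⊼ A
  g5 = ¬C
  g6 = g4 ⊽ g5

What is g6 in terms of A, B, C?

(¬B ⊼ A) ⊽ ¬C

g3 = ¬B
g4 = g3 ⊼ A = ¬B ⊼ A
g5 = ¬C
g6 = g4 ⊽ g5 = (¬B ⊼ A) ⊽ ¬C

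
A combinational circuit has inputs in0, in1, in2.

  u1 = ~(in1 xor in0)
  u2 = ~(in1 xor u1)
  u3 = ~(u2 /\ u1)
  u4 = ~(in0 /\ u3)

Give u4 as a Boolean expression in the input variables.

u1 = ~(in1 xor in0)
u2 = ~(in1 xor u1) = ~(in1 xor (~(in1 xor in0)))
u3 = ~(u2 /\ u1) = ~((~(in1 xor (~(in1 xor in0)))) /\ (~(in1 xor in0)))
u4 = ~(in0 /\ u3) = ~(in0 /\ (~((~(in1 xor (~(in1 xor in0)))) /\ (~(in1 xor in0)))))

~(in0 /\ (~((~(in1 xor (~(in1 xor in0)))) /\ (~(in1 xor in0)))))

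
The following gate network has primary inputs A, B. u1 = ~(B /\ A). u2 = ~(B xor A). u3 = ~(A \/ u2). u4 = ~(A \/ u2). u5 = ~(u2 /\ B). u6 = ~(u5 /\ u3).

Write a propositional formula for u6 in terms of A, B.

u2 = ~(B xor A)
u3 = ~(A \/ u2) = ~(A \/ (~(B xor A)))
u5 = ~(u2 /\ B) = ~((~(B xor A)) /\ B)
u6 = ~(u5 /\ u3) = ~((~((~(B xor A)) /\ B)) /\ (~(A \/ (~(B xor A)))))

~((~((~(B xor A)) /\ B)) /\ (~(A \/ (~(B xor A)))))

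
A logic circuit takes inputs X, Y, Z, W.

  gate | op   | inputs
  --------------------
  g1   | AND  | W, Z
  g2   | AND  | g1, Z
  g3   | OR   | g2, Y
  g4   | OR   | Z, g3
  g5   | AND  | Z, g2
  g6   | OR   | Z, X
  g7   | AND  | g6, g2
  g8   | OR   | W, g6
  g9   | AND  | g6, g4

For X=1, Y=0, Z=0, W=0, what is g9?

0

g1 = 0 AND 0 = 0
g2 = 0 AND 0 = 0
g3 = 0 OR 0 = 0
g4 = 0 OR 0 = 0
g6 = 0 OR 1 = 1
g9 = 1 AND 0 = 0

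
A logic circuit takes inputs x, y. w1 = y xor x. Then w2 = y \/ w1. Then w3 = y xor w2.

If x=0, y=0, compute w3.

0

w1 = 0 xor 0 = 0
w2 = 0 \/ 0 = 0
w3 = 0 xor 0 = 0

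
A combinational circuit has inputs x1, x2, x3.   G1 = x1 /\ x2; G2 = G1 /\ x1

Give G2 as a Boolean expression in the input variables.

G1 = x1 /\ x2
G2 = G1 /\ x1 = (x1 /\ x2) /\ x1

(x1 /\ x2) /\ x1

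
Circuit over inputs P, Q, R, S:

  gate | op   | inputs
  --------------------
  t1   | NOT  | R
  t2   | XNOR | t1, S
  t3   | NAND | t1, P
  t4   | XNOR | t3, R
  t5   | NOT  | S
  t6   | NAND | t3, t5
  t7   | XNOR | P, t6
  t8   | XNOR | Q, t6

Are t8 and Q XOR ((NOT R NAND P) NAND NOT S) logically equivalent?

No

t1 = NOT R
t3 = t1 NAND P = NOT R NAND P
t5 = NOT S
t6 = t3 NAND t5 = (NOT R NAND P) NAND NOT S
t8 = Q XNOR t6 = Q XNOR ((NOT R NAND P) NAND NOT S)
At P=0, Q=0, R=0, S=0: circuit gives 1, formula gives 0.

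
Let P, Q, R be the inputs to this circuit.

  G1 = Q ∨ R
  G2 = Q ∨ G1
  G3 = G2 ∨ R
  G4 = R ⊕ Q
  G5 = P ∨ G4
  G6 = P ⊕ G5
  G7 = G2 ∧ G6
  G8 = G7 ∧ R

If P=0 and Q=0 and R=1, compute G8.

1

G1 = 0 ∨ 1 = 1
G2 = 0 ∨ 1 = 1
G4 = 1 ⊕ 0 = 1
G5 = 0 ∨ 1 = 1
G6 = 0 ⊕ 1 = 1
G7 = 1 ∧ 1 = 1
G8 = 1 ∧ 1 = 1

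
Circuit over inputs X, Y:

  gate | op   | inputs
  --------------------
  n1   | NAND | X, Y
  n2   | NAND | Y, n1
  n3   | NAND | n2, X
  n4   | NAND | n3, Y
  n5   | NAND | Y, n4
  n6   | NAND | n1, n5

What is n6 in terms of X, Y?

(X NAND Y) NAND (Y NAND (((Y NAND (X NAND Y)) NAND X) NAND Y))

n1 = X NAND Y
n2 = Y NAND n1 = Y NAND (X NAND Y)
n3 = n2 NAND X = (Y NAND (X NAND Y)) NAND X
n4 = n3 NAND Y = ((Y NAND (X NAND Y)) NAND X) NAND Y
n5 = Y NAND n4 = Y NAND (((Y NAND (X NAND Y)) NAND X) NAND Y)
n6 = n1 NAND n5 = (X NAND Y) NAND (Y NAND (((Y NAND (X NAND Y)) NAND X) NAND Y))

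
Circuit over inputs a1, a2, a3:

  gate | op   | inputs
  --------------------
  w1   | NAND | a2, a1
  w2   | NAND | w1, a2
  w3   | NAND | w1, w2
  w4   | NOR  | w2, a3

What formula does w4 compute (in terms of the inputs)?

((a2 NAND a1) NAND a2) NOR a3

w1 = a2 NAND a1
w2 = w1 NAND a2 = (a2 NAND a1) NAND a2
w4 = w2 NOR a3 = ((a2 NAND a1) NAND a2) NOR a3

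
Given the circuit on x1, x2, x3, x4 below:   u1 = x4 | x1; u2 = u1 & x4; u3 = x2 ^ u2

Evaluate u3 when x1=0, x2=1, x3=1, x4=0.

u1 = 0 | 0 = 0
u2 = 0 & 0 = 0
u3 = 1 ^ 0 = 1

1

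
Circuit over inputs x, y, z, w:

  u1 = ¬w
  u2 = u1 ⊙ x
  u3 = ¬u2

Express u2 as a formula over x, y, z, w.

u1 = ¬w
u2 = u1 ⊙ x = ¬w ⊙ x

¬w ⊙ x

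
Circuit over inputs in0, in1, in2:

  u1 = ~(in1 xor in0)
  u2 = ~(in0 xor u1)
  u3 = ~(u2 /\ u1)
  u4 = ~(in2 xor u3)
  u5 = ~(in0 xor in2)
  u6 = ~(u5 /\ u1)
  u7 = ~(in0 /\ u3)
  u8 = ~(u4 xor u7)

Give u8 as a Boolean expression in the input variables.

~((~(in2 xor (~((~(in0 xor (~(in1 xor in0)))) /\ (~(in1 xor in0)))))) xor (~(in0 /\ (~((~(in0 xor (~(in1 xor in0)))) /\ (~(in1 xor in0)))))))

u1 = ~(in1 xor in0)
u2 = ~(in0 xor u1) = ~(in0 xor (~(in1 xor in0)))
u3 = ~(u2 /\ u1) = ~((~(in0 xor (~(in1 xor in0)))) /\ (~(in1 xor in0)))
u4 = ~(in2 xor u3) = ~(in2 xor (~((~(in0 xor (~(in1 xor in0)))) /\ (~(in1 xor in0)))))
u7 = ~(in0 /\ u3) = ~(in0 /\ (~((~(in0 xor (~(in1 xor in0)))) /\ (~(in1 xor in0)))))
u8 = ~(u4 xor u7) = ~((~(in2 xor (~((~(in0 xor (~(in1 xor in0)))) /\ (~(in1 xor in0)))))) xor (~(in0 /\ (~((~(in0 xor (~(in1 xor in0)))) /\ (~(in1 xor in0)))))))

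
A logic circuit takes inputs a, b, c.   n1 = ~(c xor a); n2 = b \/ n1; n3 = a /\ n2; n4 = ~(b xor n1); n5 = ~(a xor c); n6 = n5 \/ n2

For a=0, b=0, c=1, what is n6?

0

n1 = ~(1 xor 0) = 0
n2 = 0 \/ 0 = 0
n5 = ~(0 xor 1) = 0
n6 = 0 \/ 0 = 0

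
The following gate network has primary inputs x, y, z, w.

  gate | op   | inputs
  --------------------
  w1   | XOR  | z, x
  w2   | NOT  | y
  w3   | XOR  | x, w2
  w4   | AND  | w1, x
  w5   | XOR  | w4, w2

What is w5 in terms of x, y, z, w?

w1 = z XOR x
w2 = NOT y
w4 = w1 AND x = (z XOR x) AND x
w5 = w4 XOR w2 = ((z XOR x) AND x) XOR NOT y

((z XOR x) AND x) XOR NOT y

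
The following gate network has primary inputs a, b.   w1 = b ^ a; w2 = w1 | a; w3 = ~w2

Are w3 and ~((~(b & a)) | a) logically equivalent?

w1 = b ^ a
w2 = w1 | a = (b ^ a) | a
w3 = ~w2 = ~((b ^ a) | a)
At a=0, b=0: circuit gives 1, formula gives 0.

No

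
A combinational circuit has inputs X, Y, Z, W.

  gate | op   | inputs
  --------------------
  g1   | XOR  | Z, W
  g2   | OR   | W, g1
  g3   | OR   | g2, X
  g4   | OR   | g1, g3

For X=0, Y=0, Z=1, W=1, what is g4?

g1 = 1 XOR 1 = 0
g2 = 1 OR 0 = 1
g3 = 1 OR 0 = 1
g4 = 0 OR 1 = 1

1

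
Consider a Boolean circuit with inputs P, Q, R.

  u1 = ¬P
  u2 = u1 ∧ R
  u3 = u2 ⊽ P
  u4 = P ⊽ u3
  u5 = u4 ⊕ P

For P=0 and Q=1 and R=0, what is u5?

u1 = ¬0 = 1
u2 = 1 ∧ 0 = 0
u3 = 0 ⊽ 0 = 1
u4 = 0 ⊽ 1 = 0
u5 = 0 ⊕ 0 = 0

0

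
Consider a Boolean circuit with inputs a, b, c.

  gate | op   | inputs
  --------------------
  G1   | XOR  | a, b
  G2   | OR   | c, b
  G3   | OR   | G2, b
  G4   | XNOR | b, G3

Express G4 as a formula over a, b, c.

G2 = c OR b
G3 = G2 OR b = (c OR b) OR b
G4 = b XNOR G3 = b XNOR ((c OR b) OR b)

b XNOR ((c OR b) OR b)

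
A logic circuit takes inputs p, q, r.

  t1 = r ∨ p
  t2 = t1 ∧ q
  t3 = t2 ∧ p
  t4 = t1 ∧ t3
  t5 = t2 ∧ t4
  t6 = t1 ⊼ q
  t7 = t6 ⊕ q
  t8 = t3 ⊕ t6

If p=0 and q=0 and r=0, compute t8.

t1 = 0 ∨ 0 = 0
t2 = 0 ∧ 0 = 0
t3 = 0 ∧ 0 = 0
t6 = 0 ⊼ 0 = 1
t8 = 0 ⊕ 1 = 1

1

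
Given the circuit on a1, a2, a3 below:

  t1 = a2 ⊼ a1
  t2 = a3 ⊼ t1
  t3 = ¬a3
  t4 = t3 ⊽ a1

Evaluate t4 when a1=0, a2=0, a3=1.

t3 = ¬1 = 0
t4 = 0 ⊽ 0 = 1

1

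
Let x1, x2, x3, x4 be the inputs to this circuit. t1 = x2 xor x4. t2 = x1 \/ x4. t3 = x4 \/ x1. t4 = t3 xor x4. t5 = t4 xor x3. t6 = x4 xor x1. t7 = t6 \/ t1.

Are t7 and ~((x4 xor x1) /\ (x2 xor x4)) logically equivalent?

No

t1 = x2 xor x4
t6 = x4 xor x1
t7 = t6 \/ t1 = (x4 xor x1) \/ (x2 xor x4)
At x1=0, x2=0, x3=0, x4=0: circuit gives 0, formula gives 1.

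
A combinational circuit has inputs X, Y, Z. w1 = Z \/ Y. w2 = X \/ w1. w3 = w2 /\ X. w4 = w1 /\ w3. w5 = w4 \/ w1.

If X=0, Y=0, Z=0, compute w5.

0

w1 = 0 \/ 0 = 0
w2 = 0 \/ 0 = 0
w3 = 0 /\ 0 = 0
w4 = 0 /\ 0 = 0
w5 = 0 \/ 0 = 0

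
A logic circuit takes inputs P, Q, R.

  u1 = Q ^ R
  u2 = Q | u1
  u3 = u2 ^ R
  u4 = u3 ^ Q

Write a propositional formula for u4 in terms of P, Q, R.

u1 = Q ^ R
u2 = Q | u1 = Q | (Q ^ R)
u3 = u2 ^ R = (Q | (Q ^ R)) ^ R
u4 = u3 ^ Q = ((Q | (Q ^ R)) ^ R) ^ Q

((Q | (Q ^ R)) ^ R) ^ Q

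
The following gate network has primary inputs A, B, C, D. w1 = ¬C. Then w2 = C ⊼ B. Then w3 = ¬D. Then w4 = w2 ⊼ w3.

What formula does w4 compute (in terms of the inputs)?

w2 = C ⊼ B
w3 = ¬D
w4 = w2 ⊼ w3 = (C ⊼ B) ⊼ ¬D

(C ⊼ B) ⊼ ¬D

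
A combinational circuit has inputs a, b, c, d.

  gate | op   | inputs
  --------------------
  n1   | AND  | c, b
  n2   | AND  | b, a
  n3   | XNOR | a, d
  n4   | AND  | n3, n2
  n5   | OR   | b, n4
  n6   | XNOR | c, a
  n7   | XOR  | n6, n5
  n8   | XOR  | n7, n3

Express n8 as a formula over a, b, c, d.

n2 = b AND a
n3 = a XNOR d
n4 = n3 AND n2 = (a XNOR d) AND (b AND a)
n5 = b OR n4 = b OR ((a XNOR d) AND (b AND a))
n6 = c XNOR a
n7 = n6 XOR n5 = (c XNOR a) XOR (b OR ((a XNOR d) AND (b AND a)))
n8 = n7 XOR n3 = ((c XNOR a) XOR (b OR ((a XNOR d) AND (b AND a)))) XOR (a XNOR d)

((c XNOR a) XOR (b OR ((a XNOR d) AND (b AND a)))) XOR (a XNOR d)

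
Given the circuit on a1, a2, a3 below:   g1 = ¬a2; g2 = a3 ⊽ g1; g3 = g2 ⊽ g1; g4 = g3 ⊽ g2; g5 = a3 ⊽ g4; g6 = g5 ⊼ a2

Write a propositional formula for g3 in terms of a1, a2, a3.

(a3 ⊽ ¬a2) ⊽ ¬a2

g1 = ¬a2
g2 = a3 ⊽ g1 = a3 ⊽ ¬a2
g3 = g2 ⊽ g1 = (a3 ⊽ ¬a2) ⊽ ¬a2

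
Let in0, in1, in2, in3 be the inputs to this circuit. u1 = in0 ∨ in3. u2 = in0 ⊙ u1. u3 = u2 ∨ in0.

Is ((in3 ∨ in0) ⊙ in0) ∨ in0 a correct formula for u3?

u1 = in0 ∨ in3
u2 = in0 ⊙ u1 = in0 ⊙ (in0 ∨ in3)
u3 = u2 ∨ in0 = (in0 ⊙ (in0 ∨ in3)) ∨ in0
At in0=0, in1=0, in2=0, in3=1: circuit gives 0, formula gives 0.
At in0=0, in1=0, in2=0, in3=0: circuit gives 1, formula gives 1.
Agrees on all 16 inputs.

Yes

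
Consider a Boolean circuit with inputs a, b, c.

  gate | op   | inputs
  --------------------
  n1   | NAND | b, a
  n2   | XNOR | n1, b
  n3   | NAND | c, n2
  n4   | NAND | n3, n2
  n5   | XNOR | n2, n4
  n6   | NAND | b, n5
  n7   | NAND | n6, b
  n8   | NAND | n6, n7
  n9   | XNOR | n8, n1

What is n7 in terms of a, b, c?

n1 = b NAND a
n2 = n1 XNOR b = (b NAND a) XNOR b
n3 = c NAND n2 = c NAND ((b NAND a) XNOR b)
n4 = n3 NAND n2 = (c NAND ((b NAND a) XNOR b)) NAND ((b NAND a) XNOR b)
n5 = n2 XNOR n4 = ((b NAND a) XNOR b) XNOR ((c NAND ((b NAND a) XNOR b)) NAND ((b NAND a) XNOR b))
n6 = b NAND n5 = b NAND (((b NAND a) XNOR b) XNOR ((c NAND ((b NAND a) XNOR b)) NAND ((b NAND a) XNOR b)))
n7 = n6 NAND b = (b NAND (((b NAND a) XNOR b) XNOR ((c NAND ((b NAND a) XNOR b)) NAND ((b NAND a) XNOR b)))) NAND b

(b NAND (((b NAND a) XNOR b) XNOR ((c NAND ((b NAND a) XNOR b)) NAND ((b NAND a) XNOR b)))) NAND b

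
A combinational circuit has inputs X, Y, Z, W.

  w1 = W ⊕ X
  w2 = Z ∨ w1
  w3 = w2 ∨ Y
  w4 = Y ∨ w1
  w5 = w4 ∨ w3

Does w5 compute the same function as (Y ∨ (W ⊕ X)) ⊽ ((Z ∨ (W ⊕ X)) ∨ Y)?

w1 = W ⊕ X
w2 = Z ∨ w1 = Z ∨ (W ⊕ X)
w3 = w2 ∨ Y = (Z ∨ (W ⊕ X)) ∨ Y
w4 = Y ∨ w1 = Y ∨ (W ⊕ X)
w5 = w4 ∨ w3 = (Y ∨ (W ⊕ X)) ∨ ((Z ∨ (W ⊕ X)) ∨ Y)
At X=0, Y=0, Z=0, W=0: circuit gives 0, formula gives 1.

No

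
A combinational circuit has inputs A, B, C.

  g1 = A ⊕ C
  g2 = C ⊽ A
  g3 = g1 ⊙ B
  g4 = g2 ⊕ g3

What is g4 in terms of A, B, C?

(C ⊽ A) ⊕ ((A ⊕ C) ⊙ B)

g1 = A ⊕ C
g2 = C ⊽ A
g3 = g1 ⊙ B = (A ⊕ C) ⊙ B
g4 = g2 ⊕ g3 = (C ⊽ A) ⊕ ((A ⊕ C) ⊙ B)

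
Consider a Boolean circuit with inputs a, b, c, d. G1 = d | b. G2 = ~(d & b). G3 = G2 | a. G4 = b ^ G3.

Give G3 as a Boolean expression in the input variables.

(~(d & b)) | a

G2 = ~(d & b)
G3 = G2 | a = (~(d & b)) | a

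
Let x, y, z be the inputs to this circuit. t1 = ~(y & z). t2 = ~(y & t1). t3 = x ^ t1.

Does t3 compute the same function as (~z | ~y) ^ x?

Yes

t1 = ~(y & z)
t3 = x ^ t1 = x ^ (~(y & z))
At x=0, y=1, z=1: circuit gives 0, formula gives 0.
At x=0, y=0, z=0: circuit gives 1, formula gives 1.
Agrees on all 8 inputs.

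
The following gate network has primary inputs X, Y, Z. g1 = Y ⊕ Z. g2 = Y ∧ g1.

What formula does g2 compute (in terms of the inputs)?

Y ∧ (Y ⊕ Z)

g1 = Y ⊕ Z
g2 = Y ∧ g1 = Y ∧ (Y ⊕ Z)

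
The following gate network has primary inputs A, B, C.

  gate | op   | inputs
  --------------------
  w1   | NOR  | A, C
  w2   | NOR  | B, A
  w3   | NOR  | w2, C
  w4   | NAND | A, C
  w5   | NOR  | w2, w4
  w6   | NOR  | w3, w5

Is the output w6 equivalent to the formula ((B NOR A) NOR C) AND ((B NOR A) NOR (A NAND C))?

No

w2 = B NOR A
w3 = w2 NOR C = (B NOR A) NOR C
w4 = A NAND C
w5 = w2 NOR w4 = (B NOR A) NOR (A NAND C)
w6 = w3 NOR w5 = ((B NOR A) NOR C) NOR ((B NOR A) NOR (A NAND C))
At A=0, B=0, C=0: circuit gives 1, formula gives 0.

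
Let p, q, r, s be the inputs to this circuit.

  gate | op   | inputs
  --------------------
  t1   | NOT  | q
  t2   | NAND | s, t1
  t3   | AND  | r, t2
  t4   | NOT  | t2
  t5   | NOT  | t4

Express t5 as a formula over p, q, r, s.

NOT NOT (s NAND NOT q)

t1 = NOT q
t2 = s NAND t1 = s NAND NOT q
t4 = NOT t2 = NOT (s NAND NOT q)
t5 = NOT t4 = NOT NOT (s NAND NOT q)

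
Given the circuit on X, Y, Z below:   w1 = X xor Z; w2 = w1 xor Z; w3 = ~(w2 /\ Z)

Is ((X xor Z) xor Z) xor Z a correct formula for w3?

w1 = X xor Z
w2 = w1 xor Z = (X xor Z) xor Z
w3 = ~(w2 /\ Z) = ~(((X xor Z) xor Z) /\ Z)
At X=0, Y=0, Z=0: circuit gives 1, formula gives 0.

No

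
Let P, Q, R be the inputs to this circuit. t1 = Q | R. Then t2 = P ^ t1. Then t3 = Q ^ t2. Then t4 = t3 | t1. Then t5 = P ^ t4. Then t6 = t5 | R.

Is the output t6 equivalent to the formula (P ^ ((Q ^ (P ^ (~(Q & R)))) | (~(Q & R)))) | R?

t1 = Q | R
t2 = P ^ t1 = P ^ (Q | R)
t3 = Q ^ t2 = Q ^ (P ^ (Q | R))
t4 = t3 | t1 = (Q ^ (P ^ (Q | R))) | (Q | R)
t5 = P ^ t4 = P ^ ((Q ^ (P ^ (Q | R))) | (Q | R))
t6 = t5 | R = (P ^ ((Q ^ (P ^ (Q | R))) | (Q | R))) | R
At P=0, Q=0, R=0: circuit gives 0, formula gives 1.

No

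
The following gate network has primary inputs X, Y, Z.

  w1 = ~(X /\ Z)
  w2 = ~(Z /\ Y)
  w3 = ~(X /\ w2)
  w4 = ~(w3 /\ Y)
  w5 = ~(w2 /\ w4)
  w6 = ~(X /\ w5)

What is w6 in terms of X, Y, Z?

w2 = ~(Z /\ Y)
w3 = ~(X /\ w2) = ~(X /\ (~(Z /\ Y)))
w4 = ~(w3 /\ Y) = ~((~(X /\ (~(Z /\ Y)))) /\ Y)
w5 = ~(w2 /\ w4) = ~((~(Z /\ Y)) /\ (~((~(X /\ (~(Z /\ Y)))) /\ Y)))
w6 = ~(X /\ w5) = ~(X /\ (~((~(Z /\ Y)) /\ (~((~(X /\ (~(Z /\ Y)))) /\ Y)))))

~(X /\ (~((~(Z /\ Y)) /\ (~((~(X /\ (~(Z /\ Y)))) /\ Y)))))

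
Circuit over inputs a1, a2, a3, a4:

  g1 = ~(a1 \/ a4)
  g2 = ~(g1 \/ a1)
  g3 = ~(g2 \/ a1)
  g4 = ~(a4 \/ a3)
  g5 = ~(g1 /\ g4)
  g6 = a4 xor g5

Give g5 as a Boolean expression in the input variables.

g1 = ~(a1 \/ a4)
g4 = ~(a4 \/ a3)
g5 = ~(g1 /\ g4) = ~((~(a1 \/ a4)) /\ (~(a4 \/ a3)))

~((~(a1 \/ a4)) /\ (~(a4 \/ a3)))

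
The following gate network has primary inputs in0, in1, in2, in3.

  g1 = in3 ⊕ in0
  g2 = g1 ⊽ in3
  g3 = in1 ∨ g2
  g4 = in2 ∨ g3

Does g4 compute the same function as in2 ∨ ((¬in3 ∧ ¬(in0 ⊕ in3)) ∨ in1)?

g1 = in3 ⊕ in0
g2 = g1 ⊽ in3 = (in3 ⊕ in0) ⊽ in3
g3 = in1 ∨ g2 = in1 ∨ ((in3 ⊕ in0) ⊽ in3)
g4 = in2 ∨ g3 = in2 ∨ (in1 ∨ ((in3 ⊕ in0) ⊽ in3))
At in0=0, in1=0, in2=0, in3=1: circuit gives 0, formula gives 0.
At in0=0, in1=0, in2=0, in3=0: circuit gives 1, formula gives 1.
Agrees on all 16 inputs.

Yes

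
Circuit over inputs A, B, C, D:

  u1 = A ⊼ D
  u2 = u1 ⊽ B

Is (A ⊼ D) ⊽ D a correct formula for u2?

u1 = A ⊼ D
u2 = u1 ⊽ B = (A ⊼ D) ⊽ B
At A=1, B=0, C=0, D=1: circuit gives 1, formula gives 0.

No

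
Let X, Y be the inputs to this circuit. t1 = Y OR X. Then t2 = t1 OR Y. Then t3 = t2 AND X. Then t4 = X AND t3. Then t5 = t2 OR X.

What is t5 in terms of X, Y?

t1 = Y OR X
t2 = t1 OR Y = (Y OR X) OR Y
t5 = t2 OR X = ((Y OR X) OR Y) OR X

((Y OR X) OR Y) OR X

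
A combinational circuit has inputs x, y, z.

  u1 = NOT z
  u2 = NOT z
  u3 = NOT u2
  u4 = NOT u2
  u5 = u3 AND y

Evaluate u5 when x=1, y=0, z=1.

0

u2 = NOT 1 = 0
u3 = NOT 0 = 1
u5 = 1 AND 0 = 0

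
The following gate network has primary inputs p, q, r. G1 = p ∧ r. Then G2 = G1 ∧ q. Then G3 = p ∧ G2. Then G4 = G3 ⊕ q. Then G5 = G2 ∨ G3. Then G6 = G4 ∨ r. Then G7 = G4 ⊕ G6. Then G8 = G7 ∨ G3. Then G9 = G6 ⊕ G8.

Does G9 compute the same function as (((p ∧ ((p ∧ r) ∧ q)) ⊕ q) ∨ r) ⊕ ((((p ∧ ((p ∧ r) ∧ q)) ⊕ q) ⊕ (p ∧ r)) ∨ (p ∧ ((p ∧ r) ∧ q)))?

G1 = p ∧ r
G2 = G1 ∧ q = (p ∧ r) ∧ q
G3 = p ∧ G2 = p ∧ ((p ∧ r) ∧ q)
G4 = G3 ⊕ q = (p ∧ ((p ∧ r) ∧ q)) ⊕ q
G6 = G4 ∨ r = ((p ∧ ((p ∧ r) ∧ q)) ⊕ q) ∨ r
G7 = G4 ⊕ G6 = ((p ∧ ((p ∧ r) ∧ q)) ⊕ q) ⊕ (((p ∧ ((p ∧ r) ∧ q)) ⊕ q) ∨ r)
G8 = G7 ∨ G3 = (((p ∧ ((p ∧ r) ∧ q)) ⊕ q) ⊕ (((p ∧ ((p ∧ r) ∧ q)) ⊕ q) ∨ r)) ∨ (p ∧ ((p ∧ r) ∧ q))
G9 = G6 ⊕ G8 = (((p ∧ ((p ∧ r) ∧ q)) ⊕ q) ∨ r) ⊕ ((((p ∧ ((p ∧ r) ∧ q)) ⊕ q) ⊕ (((p ∧ ((p ∧ r) ∧ q)) ⊕ q) ∨ r)) ∨ (p ∧ ((p ∧ r) ∧ q)))
At p=0, q=0, r=1: circuit gives 0, formula gives 1.

No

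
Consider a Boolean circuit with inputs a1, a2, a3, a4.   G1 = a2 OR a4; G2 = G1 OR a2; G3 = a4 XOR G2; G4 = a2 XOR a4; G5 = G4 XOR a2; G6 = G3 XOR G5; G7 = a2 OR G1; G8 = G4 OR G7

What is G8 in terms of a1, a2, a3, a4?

(a2 XOR a4) OR (a2 OR (a2 OR a4))

G1 = a2 OR a4
G4 = a2 XOR a4
G7 = a2 OR G1 = a2 OR (a2 OR a4)
G8 = G4 OR G7 = (a2 XOR a4) OR (a2 OR (a2 OR a4))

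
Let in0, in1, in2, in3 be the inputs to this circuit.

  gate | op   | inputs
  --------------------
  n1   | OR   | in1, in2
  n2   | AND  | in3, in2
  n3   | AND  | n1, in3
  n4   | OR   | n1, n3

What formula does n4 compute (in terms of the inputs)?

n1 = in1 OR in2
n3 = n1 AND in3 = (in1 OR in2) AND in3
n4 = n1 OR n3 = (in1 OR in2) OR ((in1 OR in2) AND in3)

(in1 OR in2) OR ((in1 OR in2) AND in3)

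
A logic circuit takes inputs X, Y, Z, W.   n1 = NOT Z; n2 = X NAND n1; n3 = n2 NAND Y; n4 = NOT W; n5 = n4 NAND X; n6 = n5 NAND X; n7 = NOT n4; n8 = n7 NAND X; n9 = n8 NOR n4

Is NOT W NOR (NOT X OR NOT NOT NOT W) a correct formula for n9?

Yes

n4 = NOT W
n7 = NOT n4 = NOT NOT W
n8 = n7 NAND X = NOT NOT W NAND X
n9 = n8 NOR n4 = (NOT NOT W NAND X) NOR NOT W
At X=0, Y=0, Z=0, W=0: circuit gives 0, formula gives 0.
At X=1, Y=0, Z=0, W=1: circuit gives 1, formula gives 1.
Agrees on all 16 inputs.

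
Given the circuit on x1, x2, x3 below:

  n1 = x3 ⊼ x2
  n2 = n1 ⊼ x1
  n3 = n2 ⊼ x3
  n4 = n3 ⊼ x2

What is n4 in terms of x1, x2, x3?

(((x3 ⊼ x2) ⊼ x1) ⊼ x3) ⊼ x2

n1 = x3 ⊼ x2
n2 = n1 ⊼ x1 = (x3 ⊼ x2) ⊼ x1
n3 = n2 ⊼ x3 = ((x3 ⊼ x2) ⊼ x1) ⊼ x3
n4 = n3 ⊼ x2 = (((x3 ⊼ x2) ⊼ x1) ⊼ x3) ⊼ x2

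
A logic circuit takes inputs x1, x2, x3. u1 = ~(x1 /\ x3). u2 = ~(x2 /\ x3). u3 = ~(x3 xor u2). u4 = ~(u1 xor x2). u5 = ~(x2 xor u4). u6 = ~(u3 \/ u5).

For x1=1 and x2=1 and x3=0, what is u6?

u1 = ~(1 /\ 0) = 1
u2 = ~(1 /\ 0) = 1
u3 = ~(0 xor 1) = 0
u4 = ~(1 xor 1) = 1
u5 = ~(1 xor 1) = 1
u6 = ~(0 \/ 1) = 0

0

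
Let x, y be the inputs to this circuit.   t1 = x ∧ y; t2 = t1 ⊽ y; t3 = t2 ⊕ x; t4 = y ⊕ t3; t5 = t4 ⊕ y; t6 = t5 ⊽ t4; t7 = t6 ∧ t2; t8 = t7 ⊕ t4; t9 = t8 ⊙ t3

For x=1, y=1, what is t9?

0

t1 = 1 ∧ 1 = 1
t2 = 1 ⊽ 1 = 0
t3 = 0 ⊕ 1 = 1
t4 = 1 ⊕ 1 = 0
t5 = 0 ⊕ 1 = 1
t6 = 1 ⊽ 0 = 0
t7 = 0 ∧ 0 = 0
t8 = 0 ⊕ 0 = 0
t9 = 0 ⊙ 1 = 0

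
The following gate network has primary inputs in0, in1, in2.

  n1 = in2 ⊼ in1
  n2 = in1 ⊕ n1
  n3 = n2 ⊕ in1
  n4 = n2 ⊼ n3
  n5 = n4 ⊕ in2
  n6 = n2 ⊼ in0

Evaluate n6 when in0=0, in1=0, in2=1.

1

n1 = 1 ⊼ 0 = 1
n2 = 0 ⊕ 1 = 1
n6 = 1 ⊼ 0 = 1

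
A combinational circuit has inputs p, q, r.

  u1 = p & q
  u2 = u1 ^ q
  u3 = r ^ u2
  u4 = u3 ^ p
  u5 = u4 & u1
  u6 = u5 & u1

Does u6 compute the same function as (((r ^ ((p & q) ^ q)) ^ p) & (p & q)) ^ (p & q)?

u1 = p & q
u2 = u1 ^ q = (p & q) ^ q
u3 = r ^ u2 = r ^ ((p & q) ^ q)
u4 = u3 ^ p = (r ^ ((p & q) ^ q)) ^ p
u5 = u4 & u1 = ((r ^ ((p & q) ^ q)) ^ p) & (p & q)
u6 = u5 & u1 = (((r ^ ((p & q) ^ q)) ^ p) & (p & q)) & (p & q)
At p=1, q=1, r=0: circuit gives 1, formula gives 0.

No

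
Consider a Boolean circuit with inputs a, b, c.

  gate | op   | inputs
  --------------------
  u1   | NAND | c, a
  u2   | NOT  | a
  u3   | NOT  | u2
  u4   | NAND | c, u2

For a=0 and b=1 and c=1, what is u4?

0

u2 = NOT 0 = 1
u4 = 1 NAND 1 = 0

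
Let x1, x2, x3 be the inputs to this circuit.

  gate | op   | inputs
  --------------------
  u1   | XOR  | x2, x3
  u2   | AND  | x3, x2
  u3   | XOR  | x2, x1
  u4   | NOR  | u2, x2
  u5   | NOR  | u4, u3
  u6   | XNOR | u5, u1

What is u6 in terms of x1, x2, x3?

(((x3 AND x2) NOR x2) NOR (x2 XOR x1)) XNOR (x2 XOR x3)

u1 = x2 XOR x3
u2 = x3 AND x2
u3 = x2 XOR x1
u4 = u2 NOR x2 = (x3 AND x2) NOR x2
u5 = u4 NOR u3 = ((x3 AND x2) NOR x2) NOR (x2 XOR x1)
u6 = u5 XNOR u1 = (((x3 AND x2) NOR x2) NOR (x2 XOR x1)) XNOR (x2 XOR x3)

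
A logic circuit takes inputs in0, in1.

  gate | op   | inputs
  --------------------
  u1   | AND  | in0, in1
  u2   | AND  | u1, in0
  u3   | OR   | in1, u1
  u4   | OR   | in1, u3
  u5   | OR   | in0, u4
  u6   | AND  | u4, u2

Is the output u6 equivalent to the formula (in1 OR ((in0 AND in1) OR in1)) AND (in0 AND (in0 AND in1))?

u1 = in0 AND in1
u2 = u1 AND in0 = (in0 AND in1) AND in0
u3 = in1 OR u1 = in1 OR (in0 AND in1)
u4 = in1 OR u3 = in1 OR (in1 OR (in0 AND in1))
u6 = u4 AND u2 = (in1 OR (in1 OR (in0 AND in1))) AND ((in0 AND in1) AND in0)
At in0=0, in1=0: circuit gives 0, formula gives 0.
At in0=1, in1=1: circuit gives 1, formula gives 1.
Agrees on all 4 inputs.

Yes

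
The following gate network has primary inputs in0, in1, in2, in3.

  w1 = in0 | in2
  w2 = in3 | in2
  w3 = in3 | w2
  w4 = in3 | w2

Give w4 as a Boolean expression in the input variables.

w2 = in3 | in2
w4 = in3 | w2 = in3 | (in3 | in2)

in3 | (in3 | in2)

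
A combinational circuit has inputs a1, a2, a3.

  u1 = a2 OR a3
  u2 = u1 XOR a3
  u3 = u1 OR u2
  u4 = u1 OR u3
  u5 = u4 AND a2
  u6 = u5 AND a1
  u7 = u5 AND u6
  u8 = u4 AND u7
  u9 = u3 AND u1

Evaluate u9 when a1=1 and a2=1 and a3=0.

1

u1 = 1 OR 0 = 1
u2 = 1 XOR 0 = 1
u3 = 1 OR 1 = 1
u9 = 1 AND 1 = 1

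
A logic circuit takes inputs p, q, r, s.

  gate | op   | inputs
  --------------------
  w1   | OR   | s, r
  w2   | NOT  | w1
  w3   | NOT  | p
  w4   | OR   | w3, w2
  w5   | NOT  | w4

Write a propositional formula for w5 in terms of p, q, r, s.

NOT (NOT p OR NOT (s OR r))

w1 = s OR r
w2 = NOT w1 = NOT (s OR r)
w3 = NOT p
w4 = w3 OR w2 = NOT p OR NOT (s OR r)
w5 = NOT w4 = NOT (NOT p OR NOT (s OR r))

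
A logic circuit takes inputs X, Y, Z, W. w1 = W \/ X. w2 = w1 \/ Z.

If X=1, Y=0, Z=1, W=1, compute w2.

w1 = 1 \/ 1 = 1
w2 = 1 \/ 1 = 1

1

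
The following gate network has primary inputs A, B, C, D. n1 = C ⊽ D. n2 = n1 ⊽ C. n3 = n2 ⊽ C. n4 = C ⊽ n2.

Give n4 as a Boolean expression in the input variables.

n1 = C ⊽ D
n2 = n1 ⊽ C = (C ⊽ D) ⊽ C
n4 = C ⊽ n2 = C ⊽ ((C ⊽ D) ⊽ C)

C ⊽ ((C ⊽ D) ⊽ C)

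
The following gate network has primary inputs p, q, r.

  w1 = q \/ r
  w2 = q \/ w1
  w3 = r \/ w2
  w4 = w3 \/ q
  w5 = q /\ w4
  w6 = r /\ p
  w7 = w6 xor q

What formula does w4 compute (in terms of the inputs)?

w1 = q \/ r
w2 = q \/ w1 = q \/ (q \/ r)
w3 = r \/ w2 = r \/ (q \/ (q \/ r))
w4 = w3 \/ q = (r \/ (q \/ (q \/ r))) \/ q

(r \/ (q \/ (q \/ r))) \/ q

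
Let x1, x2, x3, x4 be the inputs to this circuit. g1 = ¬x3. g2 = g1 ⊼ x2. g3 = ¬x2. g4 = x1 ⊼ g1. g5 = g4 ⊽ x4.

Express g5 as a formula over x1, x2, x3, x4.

(x1 ⊼ ¬x3) ⊽ x4

g1 = ¬x3
g4 = x1 ⊼ g1 = x1 ⊼ ¬x3
g5 = g4 ⊽ x4 = (x1 ⊼ ¬x3) ⊽ x4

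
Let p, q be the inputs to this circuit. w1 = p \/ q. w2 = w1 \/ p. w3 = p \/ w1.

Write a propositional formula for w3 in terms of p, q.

w1 = p \/ q
w3 = p \/ w1 = p \/ (p \/ q)

p \/ (p \/ q)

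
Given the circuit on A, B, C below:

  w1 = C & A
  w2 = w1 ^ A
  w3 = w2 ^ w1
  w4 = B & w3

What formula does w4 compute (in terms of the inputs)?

B & (((C & A) ^ A) ^ (C & A))

w1 = C & A
w2 = w1 ^ A = (C & A) ^ A
w3 = w2 ^ w1 = ((C & A) ^ A) ^ (C & A)
w4 = B & w3 = B & (((C & A) ^ A) ^ (C & A))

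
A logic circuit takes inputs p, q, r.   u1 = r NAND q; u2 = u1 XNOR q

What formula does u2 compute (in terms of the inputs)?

(r NAND q) XNOR q

u1 = r NAND q
u2 = u1 XNOR q = (r NAND q) XNOR q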